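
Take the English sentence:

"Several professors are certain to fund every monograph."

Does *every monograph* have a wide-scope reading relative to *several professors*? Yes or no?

Yes

Infinitival complements of raising predicates do not block QR; *every monograph* and *several professors* are effectively clausemates.
Nothing blocks QR of the lower DP to a position above the higher one, so inverse scope is available.
The sentence is scopally ambiguous between *several professors* > *every monograph* and *every monograph* > *several professors*.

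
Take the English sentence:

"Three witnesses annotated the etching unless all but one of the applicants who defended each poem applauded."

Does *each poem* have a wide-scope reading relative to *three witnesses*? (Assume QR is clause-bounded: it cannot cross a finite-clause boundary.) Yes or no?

The target quantifier *each poem* is part of the relative clause *who defended each poem*, which is itself inside the adjunct *unless all but one of the applicants who defended each poem applauded*.
The quantifier would have to escape first the RC and then the adjunct — two independent island violations.
There is no licit LF on which *each poem* c-commands *three witnesses*.

No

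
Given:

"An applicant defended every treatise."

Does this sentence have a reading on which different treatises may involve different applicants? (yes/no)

Yes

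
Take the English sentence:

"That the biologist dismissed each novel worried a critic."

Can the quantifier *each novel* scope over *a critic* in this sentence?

*each novel* is embedded in the sentential subject *that the biologist dismissed each novel*.
The subject-island constraint blocks QR out of a clausal subject.
So the wide-scope reading for *each novel* is blocked.

No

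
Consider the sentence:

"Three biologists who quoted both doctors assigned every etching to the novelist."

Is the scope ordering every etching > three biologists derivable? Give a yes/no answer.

*every etching* is a matrix argument; only *three biologists* is modified by the relative clause *who quoted both doctors*, so the RC island is irrelevant to the target quantifier.
Clause-internal QR can adjoin the lower DP above the subject, yielding the inverse reading.
So *every etching* > *three biologists* is among the available readings.

Yes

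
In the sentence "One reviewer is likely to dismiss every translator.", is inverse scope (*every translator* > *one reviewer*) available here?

Yes

*every translator* is inside a raising infinitive, which is transparent to QR (no CP barrier), so it behaves as a matrix argument.
QR within a single clause is free, so the lower quantifier may take scope over the higher one.
Both orderings are possible: *one reviewer* > *every translator* and *every translator* > *one reviewer*.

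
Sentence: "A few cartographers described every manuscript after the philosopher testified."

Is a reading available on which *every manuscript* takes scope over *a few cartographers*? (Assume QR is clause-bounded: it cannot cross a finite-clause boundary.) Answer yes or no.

Yes

Neither queried DP is inside the adjunct, so the adjunct-island constraint does not apply.
Ordinary QR to a clause-peripheral position gives the wide-scope LF for the lower DP.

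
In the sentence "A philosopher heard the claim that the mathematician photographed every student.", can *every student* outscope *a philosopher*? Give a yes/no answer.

No

*every student* is embedded in the complex NP *the claim that the mathematician photographed every student*.
Noun-complement clauses are scope islands (the Complex NP Constraint): a quantifier inside one cannot scope into the matrix.
So *every student* cannot raise high enough to outscope *a philosopher*; only the surface ordering *a philosopher* > *every student* is available.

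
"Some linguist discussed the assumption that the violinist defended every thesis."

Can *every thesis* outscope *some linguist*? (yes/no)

No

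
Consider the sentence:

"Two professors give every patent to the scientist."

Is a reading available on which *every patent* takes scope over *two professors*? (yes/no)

Yes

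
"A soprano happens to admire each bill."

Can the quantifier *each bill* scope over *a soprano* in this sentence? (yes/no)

Infinitival complements of raising predicates do not block QR; *each bill* and *a soprano* are effectively clausemates.
Ordinary QR to a clause-peripheral position gives the wide-scope LF for the lower DP.

Yes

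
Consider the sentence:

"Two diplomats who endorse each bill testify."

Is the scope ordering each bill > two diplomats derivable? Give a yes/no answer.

The DP *each bill* is contained in the relative clause *who endorse each bill*.
The relative clause forms an island for QR, so the quantifier is confined to the head noun's restrictor.
There is no licit LF on which *each bill* c-commands *two diplomats*.

No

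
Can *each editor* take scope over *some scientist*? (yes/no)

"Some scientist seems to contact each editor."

Yes

The matrix predicate is a raising verb, whose infinitival complement is not a scope island — *each editor* can QR into the matrix clause.
Clause-internal QR can adjoin the lower DP above the subject, yielding the inverse reading.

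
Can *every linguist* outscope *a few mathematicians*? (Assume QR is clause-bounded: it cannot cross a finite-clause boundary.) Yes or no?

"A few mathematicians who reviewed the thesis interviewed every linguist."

Yes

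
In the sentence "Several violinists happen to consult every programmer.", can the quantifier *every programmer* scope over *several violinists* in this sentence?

*every programmer* is the object of the infinitival complement of a raising predicate; raising infinitives are transparent for QR, so the two DPs are in effect clausemates.
QR within a single clause is free, so the lower quantifier may take scope over the higher one.

Yes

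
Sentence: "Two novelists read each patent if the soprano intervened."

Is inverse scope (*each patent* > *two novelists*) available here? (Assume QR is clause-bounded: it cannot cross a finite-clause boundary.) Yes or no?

*each patent* is a matrix argument; the adjunct is an island but the target quantifier is outside it.
No island intervenes, so both surface and inverse scope are derivable.

Yes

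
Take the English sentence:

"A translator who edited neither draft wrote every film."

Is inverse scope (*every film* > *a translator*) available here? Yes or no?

Yes

*every film* sits in the matrix clause, not in the relative clause on *a translator*.
Nothing blocks QR of the lower DP to a position above the higher one, so inverse scope is available.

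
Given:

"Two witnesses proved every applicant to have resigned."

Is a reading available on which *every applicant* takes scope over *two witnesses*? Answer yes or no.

*every applicant* is the subject of an ECM infinitive — the infinitival complement of an ECM verb is not a scope island, so *every applicant* can raise into the matrix clause.
Clause-internal QR can adjoin the lower DP above the subject, yielding the inverse reading.
Both orderings are possible: *two witnesses* > *every applicant* and *every applicant* > *two witnesses*.

Yes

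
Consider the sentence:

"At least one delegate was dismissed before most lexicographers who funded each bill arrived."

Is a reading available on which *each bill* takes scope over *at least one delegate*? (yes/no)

The target quantifier *each bill* is part of the relative clause *who funded each bill*, which is itself inside the adjunct *before most lexicographers who funded each bill arrived*.
Even if one barrier were somehow void, the other would still block QR.
So the wide-scope reading for *each bill* is blocked.

No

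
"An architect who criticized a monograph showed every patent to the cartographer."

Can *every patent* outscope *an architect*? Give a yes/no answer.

*every patent* sits in the matrix clause, not in the relative clause on *an architect*.
Nothing blocks QR of the lower DP to a position above the higher one, so inverse scope is available.

Yes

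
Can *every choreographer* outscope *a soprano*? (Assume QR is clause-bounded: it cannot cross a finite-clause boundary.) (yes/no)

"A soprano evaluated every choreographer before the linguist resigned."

The adjunct clause does not contain *every choreographer*, which is the matrix object.
Ordinary QR to a clause-peripheral position gives the wide-scope LF for the lower DP.

Yes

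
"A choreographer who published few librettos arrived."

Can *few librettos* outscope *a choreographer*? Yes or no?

*few librettos* sits inside the relative clause *who published few librettos*.
Relative clauses are scope islands: a quantifier cannot QR out of a relative clause to take scope in the matrix clause.
So *few librettos* cannot raise to a position above *a choreographer*.
(Only the surface reading survives: one fixed choreographer with respect to all the relevant librettos.)

No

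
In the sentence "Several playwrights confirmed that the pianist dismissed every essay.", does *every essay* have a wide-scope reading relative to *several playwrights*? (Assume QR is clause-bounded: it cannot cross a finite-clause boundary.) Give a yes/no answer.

Structurally, *every essay* is inside the finite complement clause *that the pianist dismissed every essay*.
Given the clause-boundedness assumption, QR cannot cross the finite CP into the matrix.
*every essay* is confined to the island and cannot take scope over *several playwrights*.

No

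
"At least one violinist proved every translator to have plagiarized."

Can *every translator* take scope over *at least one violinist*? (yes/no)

The ECM infinitive is scope-transparent — *every translator* is free to raise above *at least one violinist*.
No island intervenes, so both surface and inverse scope are derivable.

Yes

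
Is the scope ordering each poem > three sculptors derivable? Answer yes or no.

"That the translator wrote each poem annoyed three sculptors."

*each poem* sits inside the sentential subject *that the translator wrote each poem*.
The subject-island constraint blocks QR out of a clausal subject.
*each poem* is confined to the island and cannot take scope over *three sculptors*.

No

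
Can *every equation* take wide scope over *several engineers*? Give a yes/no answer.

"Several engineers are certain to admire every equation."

The matrix predicate is a raising verb, whose infinitival complement is not a scope island — *every equation* can QR into the matrix clause.
With no island boundary between them, the object can take inverse scope over the subject via ordinary QR within the clause.
The sentence is scopally ambiguous between *several engineers* > *every equation* and *every equation* > *several engineers*.

Yes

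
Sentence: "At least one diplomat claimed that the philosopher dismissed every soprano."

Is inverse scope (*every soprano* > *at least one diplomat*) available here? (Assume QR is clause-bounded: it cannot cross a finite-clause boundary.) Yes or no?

No

*every soprano* sits inside the finite complement clause *that the philosopher dismissed every soprano*.
Finite CP is the ceiling for QR here, by assumption.
*every soprano* > *at least one diplomat* would require crossing that boundary, which is illicit.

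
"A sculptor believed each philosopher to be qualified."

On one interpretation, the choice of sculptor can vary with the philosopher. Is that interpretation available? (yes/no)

The described interpretation is the *each philosopher* > *a sculptor* scoping.
*each philosopher* is the subject of an ECM infinitive — the infinitival complement of an ECM verb is not a scope island, so *each philosopher* can raise into the matrix clause.
Clause-internal QR can adjoin the lower DP above the subject, yielding the inverse reading.

Yes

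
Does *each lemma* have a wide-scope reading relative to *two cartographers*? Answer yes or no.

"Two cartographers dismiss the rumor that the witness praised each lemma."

The target quantifier *each lemma* is part of the complex NP *the rumor that the witness praised each lemma*.
Noun-complement clauses are scope islands (the Complex NP Constraint): a quantifier inside one cannot scope into the matrix.
So the wide-scope reading for *each lemma* is blocked.

No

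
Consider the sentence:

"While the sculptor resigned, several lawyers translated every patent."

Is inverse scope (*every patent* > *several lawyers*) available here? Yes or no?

Yes

*every patent* is a matrix argument; the adjunct is an island but the target quantifier is outside it.
Ordinary QR to a clause-peripheral position gives the wide-scope LF for the lower DP.
So *every patent* > *several lawyers* is among the available readings.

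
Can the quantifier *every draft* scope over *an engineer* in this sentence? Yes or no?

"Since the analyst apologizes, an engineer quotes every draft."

The adjunct clause does not contain *every draft*, which is the matrix object.
Since no island is crossed, the inverse ordering is licensed alongside surface scope.

Yes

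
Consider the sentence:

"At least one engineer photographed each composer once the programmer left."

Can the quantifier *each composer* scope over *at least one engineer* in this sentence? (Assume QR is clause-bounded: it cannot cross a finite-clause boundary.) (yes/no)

Yes

The adjunct island is irrelevant here — *each composer* and *at least one engineer* are both in the matrix clause.
With no island boundary between them, the object can take inverse scope over the subject via ordinary QR within the clause.
The sentence is scopally ambiguous between *at least one engineer* > *each composer* and *each composer* > *at least one engineer*.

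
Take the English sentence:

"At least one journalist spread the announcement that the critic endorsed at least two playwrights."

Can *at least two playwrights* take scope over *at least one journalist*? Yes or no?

*at least two playwrights* is embedded in the complex NP *the announcement that the critic endorsed at least two playwrights*.
Noun-complement clauses are scope islands (the Complex NP Constraint): a quantifier inside one cannot scope into the matrix.
*at least two playwrights* > *at least one journalist* would require crossing that boundary, which is illicit.
(Only the surface reading survives: one fixed journalist with respect to all the relevant playwrights.)

No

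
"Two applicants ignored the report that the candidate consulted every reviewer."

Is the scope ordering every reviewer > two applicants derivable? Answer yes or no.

No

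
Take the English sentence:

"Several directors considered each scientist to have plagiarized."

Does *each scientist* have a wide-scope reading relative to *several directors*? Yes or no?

The ECM infinitive is scope-transparent — *each scientist* is free to raise above *several directors*.
Since no island is crossed, the inverse ordering is licensed alongside surface scope.

Yes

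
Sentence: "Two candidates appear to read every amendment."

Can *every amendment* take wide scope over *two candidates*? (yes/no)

Yes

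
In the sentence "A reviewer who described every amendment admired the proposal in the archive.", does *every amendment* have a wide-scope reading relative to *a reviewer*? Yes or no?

Structurally, *every amendment* is inside the relative clause *who described every amendment*.
Relative clauses are scope islands: a quantifier cannot QR out of a relative clause to take scope in the matrix clause.
*every amendment* > *a reviewer* would require crossing that boundary, which is illicit.

No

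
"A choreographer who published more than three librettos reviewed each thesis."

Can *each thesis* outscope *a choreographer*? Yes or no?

Although the sentence contains a relative clause (*who published more than three librettos*), *each thesis* is outside it, in the matrix VP.
Since no island is crossed, the inverse ordering is licensed alongside surface scope.

Yes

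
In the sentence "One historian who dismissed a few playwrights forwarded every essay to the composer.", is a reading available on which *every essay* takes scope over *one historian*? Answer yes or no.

The RC *who dismissed a few playwrights* is an island, but *every essay* is not inside it — it is the matrix object, a clausemate of *one historian*.
No island intervenes, so both surface and inverse scope are derivable.

Yes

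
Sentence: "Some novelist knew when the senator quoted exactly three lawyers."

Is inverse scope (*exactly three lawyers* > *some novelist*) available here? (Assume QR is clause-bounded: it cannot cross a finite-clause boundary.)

*exactly three lawyers* occurs within the embedded question *when the senator quoted exactly three lawyers*.
Embedded wh-clauses are opaque for QR, so the quantifier stays inside the question.
Hence only narrow scope for *exactly three lawyers* (under *some novelist*) survives.
(Only the surface reading survives: one fixed novelist with respect to all the relevant lawyers.)

No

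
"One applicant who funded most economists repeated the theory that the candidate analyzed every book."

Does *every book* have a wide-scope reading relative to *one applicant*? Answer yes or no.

*every book* is embedded in the complex NP *the theory that the candidate analyzed every book*.
The complex NP is opaque for QR — the quantifier is frozen inside the noun's complement.
So *every book* cannot raise to a position above *one applicant*.

No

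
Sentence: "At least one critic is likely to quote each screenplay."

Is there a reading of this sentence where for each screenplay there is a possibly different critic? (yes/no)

That reading corresponds to *each screenplay* > *at least one critic*.
Infinitival complements of raising predicates do not block QR; *each screenplay* and *at least one critic* are effectively clausemates.
No island intervenes, so both surface and inverse scope are derivable.

Yes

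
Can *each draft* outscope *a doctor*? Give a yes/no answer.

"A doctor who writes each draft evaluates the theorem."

No

*each draft* sits inside the relative clause *who writes each draft*.
Relative clauses block scope extraction: QR cannot target a position outside the modified NP.
*each draft* > *a doctor* would require crossing that boundary, which is illicit.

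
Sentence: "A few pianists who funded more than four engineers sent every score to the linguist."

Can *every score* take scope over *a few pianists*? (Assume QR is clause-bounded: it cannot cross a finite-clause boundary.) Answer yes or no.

The RC *who funded more than four engineers* is an island, but *every score* is not inside it — it is the matrix object, a clausemate of *a few pianists*.
QR within a single clause is free, so the lower quantifier may take scope over the higher one.

Yes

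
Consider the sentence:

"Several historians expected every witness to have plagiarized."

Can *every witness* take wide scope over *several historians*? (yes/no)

*every witness* is an ECM subject; ECM complements are not islands, and the embedded quantifier may take matrix scope.
Ordinary QR to a clause-peripheral position gives the wide-scope LF for the lower DP.

Yes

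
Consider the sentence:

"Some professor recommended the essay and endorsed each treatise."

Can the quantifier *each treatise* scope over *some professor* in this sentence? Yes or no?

*each treatise* sits inside one conjunct of the coordinate structure (*endorsed each treatise*).
QR out of a conjunct would have to apply non-ATB, which the CSC forbids.
So *each treatise* cannot raise high enough to outscope *some professor*; only the surface ordering *some professor* > *each treatise* is available.

No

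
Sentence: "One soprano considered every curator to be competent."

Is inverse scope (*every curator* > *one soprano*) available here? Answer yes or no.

Yes

*every curator* is an ECM subject; ECM complements are not islands, and the embedded quantifier may take matrix scope.
Ordinary QR to a clause-peripheral position gives the wide-scope LF for the lower DP.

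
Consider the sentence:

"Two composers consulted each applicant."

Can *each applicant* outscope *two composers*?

Yes

*each applicant* is the matrix object and *two composers* the matrix subject; the two are clausemates.
QR within a single clause is free, so the lower quantifier may take scope over the higher one.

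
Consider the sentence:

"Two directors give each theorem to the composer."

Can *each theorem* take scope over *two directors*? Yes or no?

Both DPs are arguments of the same predicate; there is no clause or island boundary between them.
With no island boundary between them, the object can take inverse scope over the subject via ordinary QR within the clause.

Yes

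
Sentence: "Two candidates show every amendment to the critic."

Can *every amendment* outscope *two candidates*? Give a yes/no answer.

Yes

*every amendment* is the matrix object and *two candidates* the matrix subject; the two are clausemates.
Clause-internal QR can adjoin the lower DP above the subject, yielding the inverse reading.
So *every amendment* > *two candidates* is among the available readings.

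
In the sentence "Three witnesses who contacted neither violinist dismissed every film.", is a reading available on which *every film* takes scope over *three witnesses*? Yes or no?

Yes

The relative clause *who contacted neither violinist* modifies *three witnesses*, but *every film* is not inside that relative clause — it is an argument of the matrix verb.
Since no island is crossed, the inverse ordering is licensed alongside surface scope.
Both orderings are possible: *three witnesses* > *every film* and *every film* > *three witnesses*.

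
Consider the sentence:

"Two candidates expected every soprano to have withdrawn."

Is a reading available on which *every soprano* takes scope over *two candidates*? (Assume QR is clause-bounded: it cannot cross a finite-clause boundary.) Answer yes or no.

Yes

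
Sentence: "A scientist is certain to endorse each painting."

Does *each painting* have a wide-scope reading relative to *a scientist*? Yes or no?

Yes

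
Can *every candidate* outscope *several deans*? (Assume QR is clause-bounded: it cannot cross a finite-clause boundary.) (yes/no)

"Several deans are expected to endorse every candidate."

Yes

Infinitival complements of raising predicates do not block QR; *every candidate* and *several deans* are effectively clausemates.
With no island boundary between them, the object can take inverse scope over the subject via ordinary QR within the clause.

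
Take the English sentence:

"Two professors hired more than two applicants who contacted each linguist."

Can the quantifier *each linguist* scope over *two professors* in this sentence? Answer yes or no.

*each linguist* sits inside the relative clause *who contacted each linguist* modifying *more than two applicants*.
Relative clauses are scope islands: a quantifier cannot QR out of a relative clause to take scope in the matrix clause.
So the wide-scope reading for *each linguist* is blocked.

No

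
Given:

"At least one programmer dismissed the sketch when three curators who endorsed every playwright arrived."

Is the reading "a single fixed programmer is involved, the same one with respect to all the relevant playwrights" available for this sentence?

Yes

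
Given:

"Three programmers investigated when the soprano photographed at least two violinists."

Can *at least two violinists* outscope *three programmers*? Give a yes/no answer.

No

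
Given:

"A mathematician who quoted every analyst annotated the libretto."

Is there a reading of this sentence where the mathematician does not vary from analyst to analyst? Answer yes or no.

The described interpretation is the *a mathematician* > *every analyst* scoping.
Surface scope (*a mathematician* > *every analyst*) is always derivable; islands only block QR, not in-situ interpretation.

Yes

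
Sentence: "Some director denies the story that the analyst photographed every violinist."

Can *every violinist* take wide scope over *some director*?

*every violinist* is embedded in the complex NP *the story that the analyst photographed every violinist*.
Since the clause is the complement of a nominal head, the CNPC blocks scope extraction.
So *every violinist* cannot raise high enough to outscope *some director*; only the surface ordering *some director* > *every violinist* is available.
(Only the surface reading survives: one fixed director with respect to all the relevant violinists.)

No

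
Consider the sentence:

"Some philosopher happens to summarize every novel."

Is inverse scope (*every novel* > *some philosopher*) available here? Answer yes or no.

*every novel* is the object of the infinitival complement of a raising predicate; raising infinitives are transparent for QR, so the two DPs are in effect clausemates.
No island intervenes, so both surface and inverse scope are derivable.

Yes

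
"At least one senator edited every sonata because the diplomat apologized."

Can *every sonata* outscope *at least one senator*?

Yes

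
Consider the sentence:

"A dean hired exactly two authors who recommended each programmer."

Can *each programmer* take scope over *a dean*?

The DP *each programmer* is contained in the relative clause *who recommended each programmer* modifying *exactly two authors*.
The relative clause forms an island for QR, so the quantifier is confined to the head noun's restrictor.
So *each programmer* cannot raise to a position above *a dean*.
(Only the surface reading survives: one fixed dean with respect to all the relevant programmers.)

No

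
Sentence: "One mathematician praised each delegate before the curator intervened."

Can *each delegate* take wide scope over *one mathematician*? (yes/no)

Yes

The adjunct island is irrelevant here — *each delegate* and *one mathematician* are both in the matrix clause.
Clause-internal QR can adjoin the lower DP above the subject, yielding the inverse reading.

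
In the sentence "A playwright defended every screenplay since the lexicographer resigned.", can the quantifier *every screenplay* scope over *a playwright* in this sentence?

Yes

*every screenplay* is a matrix argument; the adjunct is an island but the target quantifier is outside it.
Since no island is crossed, the inverse ordering is licensed alongside surface scope.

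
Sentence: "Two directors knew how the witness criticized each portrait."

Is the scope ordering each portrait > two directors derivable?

The DP *each portrait* is contained in the embedded question *how the witness criticized each portrait*.
QR across an interrogative CP boundary is ruled out as a wh-island violation.
The inverse ordering *each portrait* > *two directors* is therefore underivable.

No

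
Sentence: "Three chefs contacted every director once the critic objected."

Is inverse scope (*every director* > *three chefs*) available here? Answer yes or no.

*every director* is a matrix argument; the adjunct is an island but the target quantifier is outside it.
Nothing blocks QR of the lower DP to a position above the higher one, so inverse scope is available.

Yes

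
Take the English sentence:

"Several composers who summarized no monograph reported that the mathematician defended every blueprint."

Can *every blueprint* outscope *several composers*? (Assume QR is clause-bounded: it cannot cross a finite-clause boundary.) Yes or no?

The DP *every blueprint* is contained in the finite complement clause *that the mathematician defended every blueprint*.
Under clause-bounded QR, a quantifier in an embedded finite clause cannot raise into the matrix clause.
So the wide-scope reading for *every blueprint* is blocked.

No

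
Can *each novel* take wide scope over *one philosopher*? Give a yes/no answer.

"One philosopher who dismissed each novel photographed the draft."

No

*each novel* occurs within the relative clause *who dismissed each novel*.
QR out of a relative clause is ruled out by the relative-clause island constraint.
The inverse ordering *each novel* > *one philosopher* is therefore underivable.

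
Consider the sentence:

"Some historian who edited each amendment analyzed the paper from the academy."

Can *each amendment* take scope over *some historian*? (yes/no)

*each amendment* is embedded in the relative clause *who edited each amendment*.
Quantifiers inside a relative clause are trapped there; the RC boundary blocks QR.
So *each amendment* cannot raise to a position above *some historian*.

No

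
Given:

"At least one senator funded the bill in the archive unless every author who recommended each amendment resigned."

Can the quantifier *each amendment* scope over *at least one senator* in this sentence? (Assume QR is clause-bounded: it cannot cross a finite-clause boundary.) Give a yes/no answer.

No

The DP *each amendment* is contained in the relative clause *who recommended each amendment*, which is itself inside the adjunct *unless every author who recommended each amendment resigned*.
Both the relative clause and the enclosing adjunct are scope islands; QR cannot cross either.
The inverse ordering *each amendment* > *at least one senator* is therefore underivable.
(Only the surface reading survives: one fixed senator with respect to all the relevant amendments.)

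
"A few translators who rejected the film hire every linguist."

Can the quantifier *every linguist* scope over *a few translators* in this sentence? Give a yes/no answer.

Yes

*every linguist* sits in the matrix clause, not in the relative clause on *a few translators*.
Nothing blocks QR of the lower DP to a position above the higher one, so inverse scope is available.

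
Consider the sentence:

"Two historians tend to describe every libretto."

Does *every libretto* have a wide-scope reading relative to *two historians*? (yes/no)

*every libretto* is the object of the infinitival complement of a raising predicate; raising infinitives are transparent for QR, so the two DPs are in effect clausemates.
Ordinary QR to a clause-peripheral position gives the wide-scope LF for the lower DP.
Both orderings are possible: *two historians* > *every libretto* and *every libretto* > *two historians*.

Yes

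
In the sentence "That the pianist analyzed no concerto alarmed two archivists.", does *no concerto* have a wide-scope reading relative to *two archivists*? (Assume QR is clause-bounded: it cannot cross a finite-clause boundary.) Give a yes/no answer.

No

*no concerto* is embedded in the sentential subject *that the pianist analyzed no concerto*.
Subjects — clausal subjects included — are islands for extraction, and QR is no exception.
There is no licit LF on which *no concerto* c-commands *two archivists*.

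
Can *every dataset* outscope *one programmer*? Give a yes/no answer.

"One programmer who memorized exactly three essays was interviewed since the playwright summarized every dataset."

No

Structurally, *every dataset* is inside the adjunct clause *since the playwright summarized every dataset*.
Since the clause is an adjunct (not a complement), the Adjunct Condition blocks QR across its edge.
So *every dataset* cannot raise high enough to outscope *one programmer*; only the surface ordering *one programmer* > *every dataset* is available.
(Only the surface reading survives: one fixed programmer with respect to all the relevant datasets.)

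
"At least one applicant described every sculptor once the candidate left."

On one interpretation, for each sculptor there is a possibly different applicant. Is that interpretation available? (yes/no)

Yes

This is the *every sculptor* > *at least one applicant* reading.
Although there is an adjunct clause, *every sculptor* is in the main clause, not inside the adjunct.
With no island boundary between them, the object can take inverse scope over the subject via ordinary QR within the clause.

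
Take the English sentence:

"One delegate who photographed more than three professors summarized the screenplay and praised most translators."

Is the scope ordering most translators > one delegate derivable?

No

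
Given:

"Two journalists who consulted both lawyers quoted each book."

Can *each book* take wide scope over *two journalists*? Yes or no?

Yes

The relative clause *who consulted both lawyers* modifies *two journalists*, but *each book* is not inside that relative clause — it is an argument of the matrix verb.
Ordinary QR to a clause-peripheral position gives the wide-scope LF for the lower DP.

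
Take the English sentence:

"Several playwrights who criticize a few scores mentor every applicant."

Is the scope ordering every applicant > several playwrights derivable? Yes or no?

*every applicant* is a matrix argument; only *several playwrights* is modified by the relative clause *who criticize a few scores*, so the RC island is irrelevant to the target quantifier.
Since no island is crossed, the inverse ordering is licensed alongside surface scope.

Yes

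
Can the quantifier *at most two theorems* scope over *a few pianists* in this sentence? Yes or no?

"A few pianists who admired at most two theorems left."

No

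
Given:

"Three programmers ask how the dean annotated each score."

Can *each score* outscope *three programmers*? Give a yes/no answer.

No

*each score* is embedded in the embedded question *how the dean annotated each score*.
Embedded wh-clauses are opaque for QR, so the quantifier stays inside the question.
So *each score* cannot raise high enough to outscope *three programmers*; only the surface ordering *three programmers* > *each score* is available.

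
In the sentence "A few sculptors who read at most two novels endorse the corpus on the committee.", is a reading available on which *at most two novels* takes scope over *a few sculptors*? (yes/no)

No

The DP *at most two novels* is contained in the relative clause *who read at most two novels*.
A relative clause is a scope island — quantifier raising cannot cross its boundary.
So *at most two novels* cannot raise to a position above *a few sculptors*.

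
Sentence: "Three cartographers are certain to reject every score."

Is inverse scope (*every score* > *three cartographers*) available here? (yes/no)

Yes

The matrix predicate is a raising verb, whose infinitival complement is not a scope island — *every score* can QR into the matrix clause.
Ordinary QR to a clause-peripheral position gives the wide-scope LF for the lower DP.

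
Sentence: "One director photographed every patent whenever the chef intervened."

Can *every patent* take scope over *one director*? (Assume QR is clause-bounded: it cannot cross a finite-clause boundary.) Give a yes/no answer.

Yes

Although there is an adjunct clause, *every patent* is in the main clause, not inside the adjunct.
With no island boundary between them, the object can take inverse scope over the subject via ordinary QR within the clause.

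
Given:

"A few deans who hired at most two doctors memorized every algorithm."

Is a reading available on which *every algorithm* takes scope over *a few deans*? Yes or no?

Yes

The RC *who hired at most two doctors* is an island, but *every algorithm* is not inside it — it is the matrix object, a clausemate of *a few deans*.
Ordinary QR to a clause-peripheral position gives the wide-scope LF for the lower DP.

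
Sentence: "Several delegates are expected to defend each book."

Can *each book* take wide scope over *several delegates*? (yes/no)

Yes

*each book* is inside a raising infinitive, which is transparent to QR (no CP barrier), so it behaves as a matrix argument.
With no island boundary between them, the object can take inverse scope over the subject via ordinary QR within the clause.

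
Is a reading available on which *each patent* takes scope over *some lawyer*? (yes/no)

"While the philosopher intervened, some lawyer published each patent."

Although there is an adjunct clause, *each patent* is in the main clause, not inside the adjunct.
Clause-internal QR can adjoin the lower DP above the subject, yielding the inverse reading.

Yes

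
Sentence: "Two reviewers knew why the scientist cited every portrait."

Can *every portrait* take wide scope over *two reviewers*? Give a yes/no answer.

No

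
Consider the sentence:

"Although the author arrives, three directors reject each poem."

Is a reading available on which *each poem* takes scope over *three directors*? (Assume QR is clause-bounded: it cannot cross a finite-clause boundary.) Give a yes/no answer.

Yes

The adjunct island is irrelevant here — *each poem* and *three directors* are both in the matrix clause.
Since no island is crossed, the inverse ordering is licensed alongside surface scope.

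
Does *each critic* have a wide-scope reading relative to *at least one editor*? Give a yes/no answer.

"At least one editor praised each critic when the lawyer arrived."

Yes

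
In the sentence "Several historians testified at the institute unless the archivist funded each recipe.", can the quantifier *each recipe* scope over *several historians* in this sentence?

*each recipe* sits inside the adjunct clause *unless the archivist funded each recipe*.
The adjunct-island constraint bars QR out of an adverbial clause.
Hence only narrow scope for *each recipe* (under *several historians*) survives.

No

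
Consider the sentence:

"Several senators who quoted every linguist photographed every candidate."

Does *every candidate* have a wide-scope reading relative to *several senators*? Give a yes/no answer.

Although the sentence contains a relative clause (*who quoted every linguist*), *every candidate* is outside it, in the matrix VP.
QR within a single clause is free, so the lower quantifier may take scope over the higher one.
The sentence is scopally ambiguous between *several senators* > *every candidate* and *every candidate* > *several senators*.

Yes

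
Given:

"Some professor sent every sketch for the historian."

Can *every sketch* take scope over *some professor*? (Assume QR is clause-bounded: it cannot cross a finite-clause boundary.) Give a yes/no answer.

*every sketch* is the matrix object and *some professor* the matrix subject; the two are clausemates.
With no island boundary between them, the object can take inverse scope over the subject via ordinary QR within the clause.

Yes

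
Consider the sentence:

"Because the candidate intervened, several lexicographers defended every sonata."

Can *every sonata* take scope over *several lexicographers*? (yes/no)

Yes

*every sonata* is a matrix argument; the adjunct is an island but the target quantifier is outside it.
QR within a single clause is free, so the lower quantifier may take scope over the higher one.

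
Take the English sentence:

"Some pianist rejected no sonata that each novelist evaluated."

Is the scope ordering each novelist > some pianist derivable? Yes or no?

The DP *each novelist* is contained in the relative clause *that each novelist evaluated* modifying *no sonata*.
A relative clause is a scope island — quantifier raising cannot cross its boundary.
So the wide-scope reading for *each novelist* is blocked.
(Only the surface reading survives: one fixed pianist with respect to all the relevant novelists.)

No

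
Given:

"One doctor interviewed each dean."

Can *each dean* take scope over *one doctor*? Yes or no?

Yes

Both DPs are arguments of the same predicate; there is no clause or island boundary between them.
With no island boundary between them, the object can take inverse scope over the subject via ordinary QR within the clause.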